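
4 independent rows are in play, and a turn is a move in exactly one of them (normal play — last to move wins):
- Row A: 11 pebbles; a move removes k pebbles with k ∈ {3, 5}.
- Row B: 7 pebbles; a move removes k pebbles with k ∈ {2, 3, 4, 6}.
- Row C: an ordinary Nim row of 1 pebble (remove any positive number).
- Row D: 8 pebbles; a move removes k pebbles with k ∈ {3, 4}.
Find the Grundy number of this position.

3

Build the Grundy sequence for row A with g(k) = mex{g(k−s) : s ∈ {3, 5}, s ≤ k}:
g(0) = mex{} = 0
g(1) = mex{} = 0
g(2) = mex{} = 0
g(3) = mex{0} = 1
g(4) = mex{0} = 1
g(5) = mex{0} = 1
g(6) = mex{0,1} = 2
g(7) = mex{0,1} = 2
g(8) = mex{1} = 0
g(9) = mex{1,2} = 0
g(10) = mex{1,2} = 0
g(11) = mex{0,2} = 1
So g(11) = 1.
For row B, compute g(0), g(1), … with moves {2, 3, 4, 6}:
k:     0  1  2  3  4  5  6  7
g(k):  0  0  1  1  2  2  3  3
So g(7) = 3.
Row C is a plain Nim row of size 1, so its Grundy value is 1.
Grundy values for row D (subtraction set {3, 4}):
g(0) = mex{} = 0
g(1) = mex{} = 0
g(2) = mex{} = 0
g(3) = mex{0} = 1
g(4) = mex{0} = 1
g(5) = mex{0} = 1
g(6) = mex{0,1} = 2
g(7) = mex{1} = 0
g(8) = mex{1} = 0
So g(8) = 0.
By the Sprague-Grundy theorem, the Grundy value of a sum of independent games is the XOR of the component values.
Combined value = 1 XOR 3 XOR 1 XOR 0 = 3.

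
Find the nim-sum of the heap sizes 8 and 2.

Compute the nim-sum pairwise:
8 XOR 2 = 10

10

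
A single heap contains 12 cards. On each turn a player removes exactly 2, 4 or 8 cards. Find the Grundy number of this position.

Grundy values for subtraction set {2, 4, 8}:
g(0) = mex{} = 0
g(1) = mex{} = 0
g(2) = mex{0} = 1
g(3) = mex{0} = 1
g(4) = mex{0,1} = 2
g(5) = mex{0,1} = 2
g(6) = mex{1,2} = 0
g(7) = mex{1,2} = 0
g(8) = mex{0,2} = 1
g(9) = mex{0,2} = 1
g(10) = mex{0,1} = 2
g(11) = mex{0,1} = 2
g(12) = mex{1,2} = 0
So g(12) = 0.

0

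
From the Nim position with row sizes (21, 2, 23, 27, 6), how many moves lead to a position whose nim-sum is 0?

3

Write each in binary and XOR column by column:
  10101  (21)
  00010  (2)
  10111  (23)
  11011  (27)
  00110  (6)
  -----
  11101  (29)
The overall nim-sum is X = 29. A row of size p has a winning move iff p XOR X < p (reduce it to p XOR X).
  21: 21 XOR 29 = 8 < 21 — winning move (to 8).
  2: 2 XOR 29 = 31 ≥ 2 — no move.
  23: 23 XOR 29 = 10 < 23 — winning move (to 10).
  27: 27 XOR 29 = 6 < 27 — winning move (to 6).
  6: 6 XOR 29 = 27 ≥ 6 — no move.
That gives 3 winning moves.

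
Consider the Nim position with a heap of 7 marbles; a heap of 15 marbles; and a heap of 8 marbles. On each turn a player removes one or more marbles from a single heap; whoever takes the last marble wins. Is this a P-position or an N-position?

P-position

Compute the nim-sum pairwise:
7 ⊕ 15 = 8
8 ⊕ 8 = 0
The nim-sum is 0, so this is a P-position: the player to move is in a losing position under optimal play.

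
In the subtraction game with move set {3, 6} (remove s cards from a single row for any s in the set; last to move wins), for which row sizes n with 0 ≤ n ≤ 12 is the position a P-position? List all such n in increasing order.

0, 1, 2, 9, 10, 11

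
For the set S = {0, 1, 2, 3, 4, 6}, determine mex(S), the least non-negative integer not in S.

5

The values 0, 1, 2, 3, 4 are all present; 5 is the first non-negative integer missing from the set.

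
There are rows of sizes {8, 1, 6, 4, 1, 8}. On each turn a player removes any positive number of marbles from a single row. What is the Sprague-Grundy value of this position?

Nim-sum: 8 XOR 1 XOR 6 XOR 4 XOR 1 XOR 8 = 2.

2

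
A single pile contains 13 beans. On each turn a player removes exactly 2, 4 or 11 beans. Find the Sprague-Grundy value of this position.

Build the Grundy sequence with g(k) = mex{g(k−s) : s ∈ {2, 4, 11}, s ≤ k}:
k:     0  1  2  3  4  5  6  7  8  9 10 11 12 13
g(k):  0  0  1  1  2  2  0  0  1  1  2  2  3  0
So g(13) = 0.

0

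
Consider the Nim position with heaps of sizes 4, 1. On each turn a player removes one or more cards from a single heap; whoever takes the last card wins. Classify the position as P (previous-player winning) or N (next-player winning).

N-position

Nim-sum: 4 ⊕ 1 = 5.
The nim-sum is 5 ≠ 0, so this is an N-position: the player to move can win.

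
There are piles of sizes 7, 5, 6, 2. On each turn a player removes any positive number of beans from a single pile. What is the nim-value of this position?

6

Compute the nim-sum pairwise:
7 XOR 5 = 2
2 XOR 6 = 4
4 XOR 2 = 6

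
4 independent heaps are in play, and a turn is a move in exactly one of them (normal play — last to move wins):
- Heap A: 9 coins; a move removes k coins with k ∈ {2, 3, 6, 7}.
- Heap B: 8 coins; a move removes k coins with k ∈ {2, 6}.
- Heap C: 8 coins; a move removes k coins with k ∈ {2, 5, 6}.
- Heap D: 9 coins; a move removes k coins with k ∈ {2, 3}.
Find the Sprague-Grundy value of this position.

2

For heap A, compute g(0), g(1), … with moves {2, 3, 6, 7}:
k:     0  1  2  3  4  5  6  7  8  9
g(k):  0  0  1  1  2  0  3  1  2  0
So g(9) = 0.
Build the Grundy sequence for heap B with g(k) = mex{g(k−s) : s ∈ {2, 6}, s ≤ k}:
g(0) = mex{} = 0
g(1) = mex{} = 0
g(2) = mex{0} = 1
g(3) = mex{0} = 1
g(4) = mex{1} = 0
g(5) = mex{1} = 0
g(6) = mex{0} = 1
g(7) = mex{0} = 1
g(8) = mex{1} = 0
So g(8) = 0.
Build the Grundy sequence for heap C with g(k) = mex{g(k−s) : s ∈ {2, 5, 6}, s ≤ k}:
k:     0  1  2  3  4  5  6  7  8
g(k):  0  0  1  1  0  2  1  3  0
So g(8) = 0.
For heap D, compute g(0), g(1), … with moves {2, 3}:
k:     0  1  2  3  4  5  6  7  8  9
g(k):  0  0  1  1  2  0  0  1  1  2
So g(9) = 2.
By the Sprague-Grundy theorem, the Grundy value of a sum of independent games is the XOR of the component values.
Combined value = 0 ⊕ 0 ⊕ 0 ⊕ 2 = 2.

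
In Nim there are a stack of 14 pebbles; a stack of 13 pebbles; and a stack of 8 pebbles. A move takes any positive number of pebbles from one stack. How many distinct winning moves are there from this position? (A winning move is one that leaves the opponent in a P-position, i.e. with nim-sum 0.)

3

In binary:
  1110  (14)
  1101  (13)
  1000  (8)
  ----
  1011  (11)
The overall nim-sum is X = 11. A stack of size p has a winning move iff p XOR X < p (reduce it to p XOR X).
  14: 14 XOR 11 = 5 < 14 — winning move (to 5).
  13: 13 XOR 11 = 6 < 13 — winning move (to 6).
  8: 8 XOR 11 = 3 < 8 — winning move (to 3).
That gives 3 winning moves.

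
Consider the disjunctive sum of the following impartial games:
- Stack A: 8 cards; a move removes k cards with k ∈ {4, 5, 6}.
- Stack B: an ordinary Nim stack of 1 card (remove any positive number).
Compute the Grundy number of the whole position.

For stack A, compute g(0), g(1), … with moves {4, 5, 6}:
k:     0  1  2  3  4  5  6  7  8
g(k):  0  0  0  0  1  1  1  1  2
So g(8) = 2.
Stack B is a plain Nim stack of size 1, so its Grundy value is 1.
The value of a disjunctive sum is the nim-sum of the parts.
Combined value = 2 ⊕ 1 = 3.

3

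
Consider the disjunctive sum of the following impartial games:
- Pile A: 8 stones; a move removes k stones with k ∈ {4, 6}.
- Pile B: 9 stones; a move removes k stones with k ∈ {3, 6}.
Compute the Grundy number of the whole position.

Grundy values for pile A (subtraction set {4, 6}):
k:     0  1  2  3  4  5  6  7  8
g(k):  0  0  0  0  1  1  1  1  2
So g(8) = 2.
Build the Grundy sequence for pile B with g(k) = mex{g(k−s) : s ∈ {3, 6}, s ≤ k}:
g(0) = mex{} = 0
g(1) = mex{} = 0
g(2) = mex{} = 0
g(3) = mex{0} = 1
g(4) = mex{0} = 1
g(5) = mex{0} = 1
g(6) = mex{0,1} = 2
g(7) = mex{0,1} = 2
g(8) = mex{0,1} = 2
g(9) = mex{1,2} = 0
So g(9) = 0.
By the Sprague-Grundy theorem, the Grundy value of a sum of independent games is the XOR of the component values.
Combined value = 2 XOR 0 = 2.

2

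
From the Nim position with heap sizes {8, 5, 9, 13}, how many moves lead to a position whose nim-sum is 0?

3

Nim-sum: 8 ⊕ 5 ⊕ 9 ⊕ 13 = 9.
The overall nim-sum is X = 9. A heap of size p has a winning move iff p XOR X < p (reduce it to p XOR X).
  8: 8 XOR 9 = 1 < 8 — winning move (to 1).
  5: 5 XOR 9 = 12 ≥ 5 — no move.
  9: 9 XOR 9 = 0 < 9 — winning move (to 0).
  13: 13 XOR 9 = 4 < 13 — winning move (to 4).
That gives 3 winning moves.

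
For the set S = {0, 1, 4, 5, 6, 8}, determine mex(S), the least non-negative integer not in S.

2

The values 0, 1 are all present; 2 is the first non-negative integer missing from the set.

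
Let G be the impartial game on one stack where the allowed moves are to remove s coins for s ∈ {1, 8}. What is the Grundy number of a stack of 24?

0

Compute g(0), g(1), … for moves {1, 8}:
k:     0  1  2  3  4  5  6  7  8  9 10 11 12 13 14 15 16 17 18 19 20 21 22 23 24
g(k):  0  1  0  1  0  1  0  1  2  0  1  0  1  0  1  0  1  2  0  1  0  1  0  1  0
So g(24) = 0.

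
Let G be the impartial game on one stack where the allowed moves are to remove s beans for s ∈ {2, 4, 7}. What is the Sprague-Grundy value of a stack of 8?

1

Grundy values for subtraction set {2, 4, 7}:
g(0) = mex{} = 0
g(1) = mex{} = 0
g(2) = mex{0} = 1
g(3) = mex{0} = 1
g(4) = mex{0,1} = 2
g(5) = mex{0,1} = 2
g(6) = mex{1,2} = 0
g(7) = mex{0,1,2} = 3
g(8) = mex{0,2} = 1
So g(8) = 1.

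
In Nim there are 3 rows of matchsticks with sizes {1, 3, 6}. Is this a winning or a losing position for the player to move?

Compute the nim-sum pairwise:
1 ⊕ 3 = 2
2 ⊕ 6 = 4
The nim-sum is 4 ≠ 0, so this is an N-position: the player to move can win.

Winning position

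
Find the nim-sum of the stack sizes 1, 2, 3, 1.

1

In binary:
  01  (1)
  10  (2)
  11  (3)
  01  (1)
  --
  01  (1)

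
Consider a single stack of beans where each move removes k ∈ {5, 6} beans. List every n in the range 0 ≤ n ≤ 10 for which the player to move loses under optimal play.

0, 1, 2, 3, 4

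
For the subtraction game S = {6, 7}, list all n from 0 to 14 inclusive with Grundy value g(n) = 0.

Build the Grundy sequence with g(k) = mex{g(k−s) : s ∈ {6, 7}, s ≤ k}:
k:     0  1  2  3  4  5  6  7  8  9 10 11 12 13 14
g(k):  0  0  0  0  0  0  1  1  1  1  1  1  2  0  0
The P-positions (g = 0) in 0..14 are 0, 1, 2, 3, 4, 5, 13, 14.

0, 1, 2, 3, 4, 5, 13, 14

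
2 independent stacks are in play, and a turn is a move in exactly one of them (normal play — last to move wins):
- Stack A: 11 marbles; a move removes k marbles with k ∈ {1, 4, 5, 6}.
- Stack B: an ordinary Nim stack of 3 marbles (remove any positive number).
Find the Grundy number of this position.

3

Grundy values for stack A (subtraction set {1, 4, 5, 6}):
g(0) = mex{} = 0
g(1) = mex{0} = 1
g(2) = mex{1} = 0
g(3) = mex{0} = 1
g(4) = mex{0,1} = 2
g(5) = mex{0,1,2} = 3
g(6) = mex{0,1,3} = 2
g(7) = mex{0,1,2} = 3
g(8) = mex{0,1,2,3} = 4
g(9) = mex{1,2,3,4} = 0
g(10) = mex{0,2,3} = 1
g(11) = mex{1,2,3} = 0
So g(11) = 0.
Stack B is a plain Nim stack of size 3, so its Grundy value is 3.
By the Sprague-Grundy theorem, the Grundy value of a sum of independent games is the XOR of the component values.
Combined value = 0 ⊕ 3 = 3.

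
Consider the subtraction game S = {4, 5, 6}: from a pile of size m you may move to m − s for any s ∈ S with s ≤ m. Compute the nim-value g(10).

0

Compute g(0), g(1), … for moves {4, 5, 6}:
g(0) = mex{} = 0
g(1) = mex{} = 0
g(2) = mex{} = 0
g(3) = mex{} = 0
g(4) = mex{0} = 1
g(5) = mex{0} = 1
g(6) = mex{0} = 1
g(7) = mex{0} = 1
g(8) = mex{0,1} = 2
g(9) = mex{0,1} = 2
g(10) = mex{1} = 0
So g(10) = 0.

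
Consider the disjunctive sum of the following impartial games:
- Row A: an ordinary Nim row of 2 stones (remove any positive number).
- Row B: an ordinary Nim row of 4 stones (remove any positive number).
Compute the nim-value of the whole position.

Row A is a plain Nim row of size 2, so its Grundy value is 2.
Row B is a plain Nim row of size 4, so its Grundy value is 4.
By the Sprague-Grundy theorem, the Grundy value of a sum of independent games is the XOR of the component values.
Combined value = 2 XOR 4 = 6.

6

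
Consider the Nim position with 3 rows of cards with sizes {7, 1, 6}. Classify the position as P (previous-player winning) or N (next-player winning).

P-position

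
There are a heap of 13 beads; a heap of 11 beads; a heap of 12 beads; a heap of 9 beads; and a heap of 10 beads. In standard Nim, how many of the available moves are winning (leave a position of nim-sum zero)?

Nim-sum: 13 ⊕ 11 ⊕ 12 ⊕ 9 ⊕ 10 = 9.
The overall nim-sum is X = 9. A heap of size p has a winning move iff p XOR X < p (reduce it to p XOR X).
  13: 13 XOR 9 = 4 < 13 — winning move (to 4).
  11: 11 XOR 9 = 2 < 11 — winning move (to 2).
  12: 12 XOR 9 = 5 < 12 — winning move (to 5).
  9: 9 XOR 9 = 0 < 9 — winning move (to 0).
  10: 10 XOR 9 = 3 < 10 — winning move (to 3).
That gives 5 winning moves.

5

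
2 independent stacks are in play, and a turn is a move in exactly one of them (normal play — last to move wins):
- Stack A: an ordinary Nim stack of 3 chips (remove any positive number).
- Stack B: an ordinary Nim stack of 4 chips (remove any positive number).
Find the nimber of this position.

7

Stack A is a plain Nim stack of size 3, so its Grundy value is 3.
Stack B is a plain Nim stack of size 4, so its Grundy value is 4.
By the Sprague-Grundy theorem, the Grundy value of a sum of independent games is the XOR of the component values.
Combined value = 3 XOR 4 = 7.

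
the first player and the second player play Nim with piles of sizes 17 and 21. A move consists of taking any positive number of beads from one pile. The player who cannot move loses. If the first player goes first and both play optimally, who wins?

the first player wins

Compute the nim-sum pairwise:
17 XOR 21 = 4
The nim-sum is 4 ≠ 0, so this is an N-position: the player to move can win; the first player has a winning move.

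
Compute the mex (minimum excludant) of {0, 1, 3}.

The values 0, 1 are all present; 2 is the first non-negative integer missing from the set.

2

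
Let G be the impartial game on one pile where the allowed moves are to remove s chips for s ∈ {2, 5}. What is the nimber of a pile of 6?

1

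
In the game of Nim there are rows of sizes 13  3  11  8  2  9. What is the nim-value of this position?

6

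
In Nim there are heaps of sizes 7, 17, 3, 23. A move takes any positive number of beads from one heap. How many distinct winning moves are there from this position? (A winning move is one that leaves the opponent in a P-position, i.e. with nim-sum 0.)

Nim-sum: 7 XOR 17 XOR 3 XOR 23 = 2.
The overall nim-sum is X = 2. A heap of size p has a winning move iff p XOR X < p (reduce it to p XOR X).
  7: 7 XOR 2 = 5 < 7 — winning move (to 5).
  17: 17 XOR 2 = 19 ≥ 17 — no move.
  3: 3 XOR 2 = 1 < 3 — winning move (to 1).
  23: 23 XOR 2 = 21 < 23 — winning move (to 21).
That gives 3 winning moves.

3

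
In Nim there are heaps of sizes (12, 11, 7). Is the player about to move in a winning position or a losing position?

Losing position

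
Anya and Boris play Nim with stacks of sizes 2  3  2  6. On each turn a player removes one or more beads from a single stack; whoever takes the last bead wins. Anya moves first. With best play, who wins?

Nim-sum: 2 ^ 3 ^ 2 ^ 6 = 5.
The nim-sum is 5 ≠ 0, so this is an N-position: the player to move can win; Anya has a winning move.

Anya wins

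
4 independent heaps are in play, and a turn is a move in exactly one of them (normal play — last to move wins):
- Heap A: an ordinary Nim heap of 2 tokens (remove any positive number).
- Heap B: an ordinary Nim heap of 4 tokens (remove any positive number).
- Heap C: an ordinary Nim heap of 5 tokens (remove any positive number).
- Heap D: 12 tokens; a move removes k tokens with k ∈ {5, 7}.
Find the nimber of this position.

Heap A is a plain Nim heap of size 2, so its Grundy value is 2.
Heap B is a plain Nim heap of size 4, so its Grundy value is 4.
Heap C is a plain Nim heap of size 5, so its Grundy value is 5.
Grundy values for heap D (subtraction set {5, 7}):
k:     0  1  2  3  4  5  6  7  8  9 10 11 12
g(k):  0  0  0  0  0  1  1  1  1  1  2  2  0
So g(12) = 0.
The value of a disjunctive sum is the nim-sum of the parts.
Combined value = 2 ⊕ 4 ⊕ 5 ⊕ 0 = 3.

3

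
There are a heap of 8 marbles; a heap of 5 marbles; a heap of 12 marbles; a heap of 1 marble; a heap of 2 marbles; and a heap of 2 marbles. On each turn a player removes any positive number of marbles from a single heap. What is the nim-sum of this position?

0

Nim-sum: 8 XOR 5 XOR 12 XOR 1 XOR 2 XOR 2 = 0.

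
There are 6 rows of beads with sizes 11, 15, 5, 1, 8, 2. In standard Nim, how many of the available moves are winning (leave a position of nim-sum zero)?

3

Nim-sum: 11 ⊕ 15 ⊕ 5 ⊕ 1 ⊕ 8 ⊕ 2 = 10.
The overall nim-sum is X = 10. A row of size p has a winning move iff p XOR X < p (reduce it to p XOR X).
  11: 11 XOR 10 = 1 < 11 — winning move (to 1).
  15: 15 XOR 10 = 5 < 15 — winning move (to 5).
  5: 5 XOR 10 = 15 ≥ 5 — no move.
  1: 1 XOR 10 = 11 ≥ 1 — no move.
  8: 8 XOR 10 = 2 < 8 — winning move (to 2).
  2: 2 XOR 10 = 8 ≥ 2 — no move.
That gives 3 winning moves.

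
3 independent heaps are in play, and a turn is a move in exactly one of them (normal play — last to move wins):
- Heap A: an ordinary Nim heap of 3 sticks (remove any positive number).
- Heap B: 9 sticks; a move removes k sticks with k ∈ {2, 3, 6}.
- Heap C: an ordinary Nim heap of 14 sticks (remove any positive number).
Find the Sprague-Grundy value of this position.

13

Heap A is a plain Nim heap of size 3, so its Grundy value is 3.
Build the Grundy sequence for heap B with g(k) = mex{g(k−s) : s ∈ {2, 3, 6}, s ≤ k}:
k:     0  1  2  3  4  5  6  7  8  9
g(k):  0  0  1  1  2  0  3  1  2  0
So g(9) = 0.
Heap C is a plain Nim heap of size 14, so its Grundy value is 14.
By the Sprague-Grundy theorem, the Grundy value of a sum of independent games is the XOR of the component values.
Combined value = 3 XOR 0 XOR 14 = 13.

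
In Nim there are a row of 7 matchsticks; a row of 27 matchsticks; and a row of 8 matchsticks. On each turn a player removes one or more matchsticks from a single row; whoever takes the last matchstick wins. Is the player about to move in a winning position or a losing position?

Compute the nim-sum pairwise:
7 XOR 27 = 28
28 XOR 8 = 20
The nim-sum is 20 ≠ 0, so this is an N-position: the player to move can win.

Winning position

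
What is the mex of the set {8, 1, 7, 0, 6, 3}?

The values 0, 1 are all present; 2 is the first non-negative integer missing from the set.

2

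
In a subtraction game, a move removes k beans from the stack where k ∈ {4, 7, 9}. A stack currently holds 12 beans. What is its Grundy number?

3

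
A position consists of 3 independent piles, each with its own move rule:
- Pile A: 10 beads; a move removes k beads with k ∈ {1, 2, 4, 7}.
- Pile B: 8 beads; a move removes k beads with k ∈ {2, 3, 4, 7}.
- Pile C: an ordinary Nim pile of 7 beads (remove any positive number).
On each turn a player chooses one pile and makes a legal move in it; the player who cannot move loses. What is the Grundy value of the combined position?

7

Grundy values for pile A (subtraction set {1, 2, 4, 7}):
g(0) = mex{} = 0
g(1) = mex{0} = 1
g(2) = mex{0,1} = 2
g(3) = mex{1,2} = 0
g(4) = mex{0,2} = 1
g(5) = mex{0,1} = 2
g(6) = mex{1,2} = 0
g(7) = mex{0,2} = 1
g(8) = mex{0,1} = 2
g(9) = mex{1,2} = 0
g(10) = mex{0,2} = 1
So g(10) = 1.
Build the Grundy sequence for pile B with g(k) = mex{g(k−s) : s ∈ {2, 3, 4, 7}, s ≤ k}:
g(0) = mex{} = 0
g(1) = mex{} = 0
g(2) = mex{0} = 1
g(3) = mex{0} = 1
g(4) = mex{0,1} = 2
g(5) = mex{0,1} = 2
g(6) = mex{1,2} = 0
g(7) = mex{0,1,2} = 3
g(8) = mex{0,2} = 1
So g(8) = 1.
Pile C is a plain Nim pile of size 7, so its Grundy value is 7.
The value of a disjunctive sum is the nim-sum of the parts.
Combined value = 1 XOR 1 XOR 7 = 7.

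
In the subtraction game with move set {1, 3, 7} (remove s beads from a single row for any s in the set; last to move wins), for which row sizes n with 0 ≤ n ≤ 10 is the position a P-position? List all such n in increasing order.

0, 2, 4, 6, 8, 10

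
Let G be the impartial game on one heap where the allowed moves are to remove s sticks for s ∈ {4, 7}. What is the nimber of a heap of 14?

0

Grundy values for subtraction set {4, 7}:
k:     0  1  2  3  4  5  6  7  8  9 10 11 12 13 14
g(k):  0  0  0  0  1  1  1  1  2  2  2  0  0  0  0
So g(14) = 0.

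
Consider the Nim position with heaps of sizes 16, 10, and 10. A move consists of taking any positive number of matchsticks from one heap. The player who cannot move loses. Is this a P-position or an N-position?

N-position

Write each in binary and XOR column by column:
  10000  (16)
  01010  (10)
  01010  (10)
  -----
  10000  (16)
The nim-sum is 16 ≠ 0, so this is an N-position: the player to move can win.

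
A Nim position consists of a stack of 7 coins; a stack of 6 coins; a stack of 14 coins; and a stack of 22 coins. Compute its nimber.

Nim-sum: 7 ^ 6 ^ 14 ^ 22 = 25.

25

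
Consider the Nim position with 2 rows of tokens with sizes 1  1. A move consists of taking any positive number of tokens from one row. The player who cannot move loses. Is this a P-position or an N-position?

Nim-sum: 1 ⊕ 1 = 0.
The nim-sum is 0, so this is a P-position: the player to move is in a losing position under optimal play.

P-position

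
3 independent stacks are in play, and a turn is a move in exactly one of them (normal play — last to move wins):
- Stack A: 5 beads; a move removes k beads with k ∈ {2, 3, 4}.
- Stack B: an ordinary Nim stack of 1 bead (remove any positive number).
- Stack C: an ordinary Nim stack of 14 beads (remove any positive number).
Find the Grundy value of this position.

13

Grundy values for stack A (subtraction set {2, 3, 4}):
g(0) = mex{} = 0
g(1) = mex{} = 0
g(2) = mex{0} = 1
g(3) = mex{0} = 1
g(4) = mex{0,1} = 2
g(5) = mex{0,1} = 2
So g(5) = 2.
Stack B is a plain Nim stack of size 1, so its Grundy value is 1.
Stack C is a plain Nim stack of size 14, so its Grundy value is 14.
The value of a disjunctive sum is the nim-sum of the parts.
Combined value = 2 XOR 1 XOR 14 = 13.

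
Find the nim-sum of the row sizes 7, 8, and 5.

Compute the nim-sum pairwise:
7 ^ 8 = 15
15 ^ 5 = 10

10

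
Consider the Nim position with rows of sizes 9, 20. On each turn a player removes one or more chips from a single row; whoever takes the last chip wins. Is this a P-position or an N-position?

Write each in binary and XOR column by column:
  01001  (9)
  10100  (20)
  -----
  11101  (29)
The nim-sum is 29 ≠ 0, so this is an N-position: the player to move can win.

N-position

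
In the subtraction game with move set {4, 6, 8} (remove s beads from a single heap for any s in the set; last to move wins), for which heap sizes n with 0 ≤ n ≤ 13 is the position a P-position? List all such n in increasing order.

0, 1, 2, 3, 12, 13

Build the Grundy sequence with g(k) = mex{g(k−s) : s ∈ {4, 6, 8}, s ≤ k}:
k:     0  1  2  3  4  5  6  7  8  9 10 11 12 13
g(k):  0  0  0  0  1  1  1  1  2  2  2  2  0  0
The P-positions (g = 0) in 0..13 are 0, 1, 2, 3, 12, 13.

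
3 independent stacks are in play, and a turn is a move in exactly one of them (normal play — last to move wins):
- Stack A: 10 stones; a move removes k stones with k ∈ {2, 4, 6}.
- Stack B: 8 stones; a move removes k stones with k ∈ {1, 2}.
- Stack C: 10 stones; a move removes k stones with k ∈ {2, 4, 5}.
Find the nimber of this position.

2

Build the Grundy sequence for stack A with g(k) = mex{g(k−s) : s ∈ {2, 4, 6}, s ≤ k}:
g(0) = mex{} = 0
g(1) = mex{} = 0
g(2) = mex{0} = 1
g(3) = mex{0} = 1
g(4) = mex{0,1} = 2
g(5) = mex{0,1} = 2
g(6) = mex{0,1,2} = 3
g(7) = mex{0,1,2} = 3
g(8) = mex{1,2,3} = 0
g(9) = mex{1,2,3} = 0
g(10) = mex{0,2,3} = 1
So g(10) = 1.
Grundy values for stack B (subtraction set {1, 2}):
k:     0  1  2  3  4  5  6  7  8
g(k):  0  1  2  0  1  2  0  1  2
So g(8) = 2.
Build the Grundy sequence for stack C with g(k) = mex{g(k−s) : s ∈ {2, 4, 5}, s ≤ k}:
g(0) = mex{} = 0
g(1) = mex{} = 0
g(2) = mex{0} = 1
g(3) = mex{0} = 1
g(4) = mex{0,1} = 2
g(5) = mex{0,1} = 2
g(6) = mex{0,1,2} = 3
g(7) = mex{1,2} = 0
g(8) = mex{1,2,3} = 0
g(9) = mex{0,2} = 1
g(10) = mex{0,2,3} = 1
So g(10) = 1.
By the Sprague-Grundy theorem, the Grundy value of a sum of independent games is the XOR of the component values.
Combined value = 1 XOR 2 XOR 1 = 2.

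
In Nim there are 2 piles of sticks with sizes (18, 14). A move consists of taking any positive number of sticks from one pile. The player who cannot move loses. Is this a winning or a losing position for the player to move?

Winning position

Compute the nim-sum pairwise:
18 XOR 14 = 28
The nim-sum is 28 ≠ 0, so this is an N-position: the player to move can win.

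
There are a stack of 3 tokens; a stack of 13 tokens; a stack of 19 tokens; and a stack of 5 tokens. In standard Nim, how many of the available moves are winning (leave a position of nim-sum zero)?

Nim-sum: 3 XOR 13 XOR 19 XOR 5 = 24.
The overall nim-sum is X = 24. A stack of size p has a winning move iff p XOR X < p (reduce it to p XOR X).
  3: 3 XOR 24 = 27 ≥ 3 — no move.
  13: 13 XOR 24 = 21 ≥ 13 — no move.
  19: 19 XOR 24 = 11 < 19 — winning move (to 11).
  5: 5 XOR 24 = 29 ≥ 5 — no move.
That gives 1 winning move.

1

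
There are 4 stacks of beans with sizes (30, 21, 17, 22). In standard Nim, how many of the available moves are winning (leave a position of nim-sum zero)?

1

Nim-sum: 30 ^ 21 ^ 17 ^ 22 = 12.
The overall nim-sum is X = 12. A stack of size p has a winning move iff p XOR X < p (reduce it to p XOR X).
  30: 30 XOR 12 = 18 < 30 — winning move (to 18).
  21: 21 XOR 12 = 25 ≥ 21 — no move.
  17: 17 XOR 12 = 29 ≥ 17 — no move.
  22: 22 XOR 12 = 26 ≥ 22 — no move.
That gives 1 winning move.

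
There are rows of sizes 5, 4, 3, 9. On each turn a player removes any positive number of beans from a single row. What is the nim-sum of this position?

11

Nim-sum: 5 ^ 4 ^ 3 ^ 9 = 11.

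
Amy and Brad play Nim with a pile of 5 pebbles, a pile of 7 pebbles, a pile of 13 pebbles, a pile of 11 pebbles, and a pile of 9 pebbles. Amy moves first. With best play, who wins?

Amy wins

In binary:
  0101  (5)
  0111  (7)
  1101  (13)
  1011  (11)
  1001  (9)
  ----
  1101  (13)
The nim-sum is 13 ≠ 0, so this is an N-position: the player to move can win; Amy has a winning move.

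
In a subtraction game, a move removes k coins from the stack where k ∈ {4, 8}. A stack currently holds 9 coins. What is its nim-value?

2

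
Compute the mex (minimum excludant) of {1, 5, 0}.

The values 0, 1 are all present; 2 is the first non-negative integer missing from the set.

2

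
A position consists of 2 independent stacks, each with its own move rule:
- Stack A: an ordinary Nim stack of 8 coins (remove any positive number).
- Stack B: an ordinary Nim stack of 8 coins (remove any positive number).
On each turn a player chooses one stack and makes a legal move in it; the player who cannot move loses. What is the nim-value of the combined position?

0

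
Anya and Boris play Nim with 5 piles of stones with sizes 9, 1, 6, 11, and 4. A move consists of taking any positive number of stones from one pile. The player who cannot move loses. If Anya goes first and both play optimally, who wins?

Anya wins

Bitwise XOR of the heap sizes:
  1001  (9)
  0001  (1)
  0110  (6)
  1011  (11)
  0100  (4)
  ----
  0001  (1)
The nim-sum is 1 ≠ 0, so this is an N-position: the player to move can win; Anya has a winning move.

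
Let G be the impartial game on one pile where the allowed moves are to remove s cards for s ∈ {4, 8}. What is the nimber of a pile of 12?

0

Build the Grundy sequence with g(k) = mex{g(k−s) : s ∈ {4, 8}, s ≤ k}:
k:     0  1  2  3  4  5  6  7  8  9 10 11 12
g(k):  0  0  0  0  1  1  1  1  2  2  2  2  0
So g(12) = 0.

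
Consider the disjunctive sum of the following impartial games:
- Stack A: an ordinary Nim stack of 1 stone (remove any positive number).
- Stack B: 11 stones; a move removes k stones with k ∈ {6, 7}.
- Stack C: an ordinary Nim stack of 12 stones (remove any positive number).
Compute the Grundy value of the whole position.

Stack A is a plain Nim stack of size 1, so its Grundy value is 1.
Grundy values for stack B (subtraction set {6, 7}):
g(0) = mex{} = 0
g(1) = mex{} = 0
g(2) = mex{} = 0
g(3) = mex{} = 0
g(4) = mex{} = 0
g(5) = mex{} = 0
g(6) = mex{0} = 1
g(7) = mex{0} = 1
g(8) = mex{0} = 1
g(9) = mex{0} = 1
g(10) = mex{0} = 1
g(11) = mex{0} = 1
So g(11) = 1.
Stack C is a plain Nim stack of size 12, so its Grundy value is 12.
The value of a disjunctive sum is the nim-sum of the parts.
Combined value = 1 ⊕ 1 ⊕ 12 = 12.

12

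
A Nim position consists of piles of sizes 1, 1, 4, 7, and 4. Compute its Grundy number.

7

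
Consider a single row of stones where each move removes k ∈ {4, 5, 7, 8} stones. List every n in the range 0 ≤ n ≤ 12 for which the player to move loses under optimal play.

0, 1, 2, 3, 12

Compute g(0), g(1), … for moves {4, 5, 7, 8}:
g(0) = mex{} = 0
g(1) = mex{} = 0
g(2) = mex{} = 0
g(3) = mex{} = 0
g(4) = mex{0} = 1
g(5) = mex{0} = 1
g(6) = mex{0} = 1
g(7) = mex{0} = 1
g(8) = mex{0,1} = 2
g(9) = mex{0,1} = 2
g(10) = mex{0,1} = 2
g(11) = mex{0,1} = 2
g(12) = mex{1,2} = 0
The P-positions (g = 0) in 0..12 are 0, 1, 2, 3, 12.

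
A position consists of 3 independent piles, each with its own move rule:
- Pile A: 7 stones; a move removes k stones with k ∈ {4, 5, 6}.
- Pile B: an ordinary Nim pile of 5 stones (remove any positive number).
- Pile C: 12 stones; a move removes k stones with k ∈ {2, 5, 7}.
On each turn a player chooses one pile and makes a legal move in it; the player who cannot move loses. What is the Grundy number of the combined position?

5

Build the Grundy sequence for pile A with g(k) = mex{g(k−s) : s ∈ {4, 5, 6}, s ≤ k}:
k:     0  1  2  3  4  5  6  7
g(k):  0  0  0  0  1  1  1  1
So g(7) = 1.
Pile B is a plain Nim pile of size 5, so its Grundy value is 5.
For pile C, compute g(0), g(1), … with moves {2, 5, 7}:
g(0) = mex{} = 0
g(1) = mex{} = 0
g(2) = mex{0} = 1
g(3) = mex{0} = 1
g(4) = mex{1} = 0
g(5) = mex{0,1} = 2
g(6) = mex{0} = 1
g(7) = mex{0,1,2} = 3
g(8) = mex{0,1} = 2
g(9) = mex{0,1,3} = 2
g(10) = mex{1,2} = 0
g(11) = mex{0,1,2} = 3
g(12) = mex{0,2,3} = 1
So g(12) = 1.
By the Sprague-Grundy theorem, the Grundy value of a sum of independent games is the XOR of the component values.
Combined value = 1 XOR 5 XOR 1 = 5.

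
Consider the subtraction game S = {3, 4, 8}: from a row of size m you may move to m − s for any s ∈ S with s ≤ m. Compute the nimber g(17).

Build the Grundy sequence with g(k) = mex{g(k−s) : s ∈ {3, 4, 8}, s ≤ k}:
k:     0  1  2  3  4  5  6  7  8  9 10 11 12 13 14 15 16 17
g(k):  0  0  0  1  1  1  2  0  2  3  1  3  0  0  0  1  1  1
So g(17) = 1.

1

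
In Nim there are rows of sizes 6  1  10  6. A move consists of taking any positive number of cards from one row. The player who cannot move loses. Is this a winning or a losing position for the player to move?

Bitwise XOR of the heap sizes:
  0110  (6)
  0001  (1)
  1010  (10)
  0110  (6)
  ----
  1011  (11)
The nim-sum is 11 ≠ 0, so this is an N-position: the player to move can win.

Winning position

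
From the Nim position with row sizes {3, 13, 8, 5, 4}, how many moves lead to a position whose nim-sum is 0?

3

Nim-sum: 3 ^ 13 ^ 8 ^ 5 ^ 4 = 7.
The overall nim-sum is X = 7. A row of size p has a winning move iff p XOR X < p (reduce it to p XOR X).
  3: 3 XOR 7 = 4 ≥ 3 — no move.
  13: 13 XOR 7 = 10 < 13 — winning move (to 10).
  8: 8 XOR 7 = 15 ≥ 8 — no move.
  5: 5 XOR 7 = 2 < 5 — winning move (to 2).
  4: 4 XOR 7 = 3 < 4 — winning move (to 3).
That gives 3 winning moves.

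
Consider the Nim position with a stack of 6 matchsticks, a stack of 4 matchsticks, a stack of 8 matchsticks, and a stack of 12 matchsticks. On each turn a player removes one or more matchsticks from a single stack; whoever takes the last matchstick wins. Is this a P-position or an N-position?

N-position

Bitwise XOR of the heap sizes:
  0110  (6)
  0100  (4)
  1000  (8)
  1100  (12)
  ----
  0110  (6)
The nim-sum is 6 ≠ 0, so this is an N-position: the player to move can win.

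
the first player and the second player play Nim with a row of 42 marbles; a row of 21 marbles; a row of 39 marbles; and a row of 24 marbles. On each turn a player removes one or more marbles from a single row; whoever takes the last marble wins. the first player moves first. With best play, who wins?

the second player wins

Nim-sum: 42 XOR 21 XOR 39 XOR 24 = 0.
The nim-sum is 0, so this is a P-position: the player to move is in a losing position under optimal play; the first player is about to move from it and so loses — the second player wins.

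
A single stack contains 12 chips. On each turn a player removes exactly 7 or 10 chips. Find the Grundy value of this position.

1

Grundy values for subtraction set {7, 10}:
g(0) = mex{} = 0
g(1) = mex{} = 0
g(2) = mex{} = 0
g(3) = mex{} = 0
g(4) = mex{} = 0
g(5) = mex{} = 0
g(6) = mex{} = 0
g(7) = mex{0} = 1
g(8) = mex{0} = 1
g(9) = mex{0} = 1
g(10) = mex{0} = 1
g(11) = mex{0} = 1
g(12) = mex{0} = 1
So g(12) = 1.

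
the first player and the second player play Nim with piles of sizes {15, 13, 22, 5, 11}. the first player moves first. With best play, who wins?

the first player wins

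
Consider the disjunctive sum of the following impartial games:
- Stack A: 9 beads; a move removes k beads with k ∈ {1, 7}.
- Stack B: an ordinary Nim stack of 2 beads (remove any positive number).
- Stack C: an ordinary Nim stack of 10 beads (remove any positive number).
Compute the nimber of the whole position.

For stack A, compute g(0), g(1), … with moves {1, 7}:
g(0) = mex{} = 0
g(1) = mex{0} = 1
g(2) = mex{1} = 0
g(3) = mex{0} = 1
g(4) = mex{1} = 0
g(5) = mex{0} = 1
g(6) = mex{1} = 0
g(7) = mex{0} = 1
g(8) = mex{1} = 0
g(9) = mex{0} = 1
So g(9) = 1.
Stack B is a plain Nim stack of size 2, so its Grundy value is 2.
Stack C is a plain Nim stack of size 10, so its Grundy value is 10.
The value of a disjunctive sum is the nim-sum of the parts.
Combined value = 1 ⊕ 2 ⊕ 10 = 9.

9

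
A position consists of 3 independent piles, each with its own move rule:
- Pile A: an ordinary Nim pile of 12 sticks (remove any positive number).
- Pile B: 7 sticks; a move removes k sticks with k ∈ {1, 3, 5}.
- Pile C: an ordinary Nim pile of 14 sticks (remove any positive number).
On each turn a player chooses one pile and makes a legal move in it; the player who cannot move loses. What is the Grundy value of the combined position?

3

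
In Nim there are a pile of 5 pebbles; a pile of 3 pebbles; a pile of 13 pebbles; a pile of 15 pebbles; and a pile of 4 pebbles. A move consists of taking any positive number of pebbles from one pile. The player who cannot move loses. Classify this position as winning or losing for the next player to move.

Nim-sum: 5 ⊕ 3 ⊕ 13 ⊕ 15 ⊕ 4 = 0.
The nim-sum is 0, so this is a P-position: the player to move is in a losing position under optimal play.

Losing position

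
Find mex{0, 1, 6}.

The values 0, 1 are all present; 2 is the first non-negative integer missing from the set.

2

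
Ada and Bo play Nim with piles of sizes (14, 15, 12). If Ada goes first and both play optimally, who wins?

Ada wins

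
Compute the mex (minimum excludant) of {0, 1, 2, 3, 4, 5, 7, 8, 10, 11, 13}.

The values 0, 1, 2, 3, 4, 5 are all present; 6 is the first non-negative integer missing from the set.

6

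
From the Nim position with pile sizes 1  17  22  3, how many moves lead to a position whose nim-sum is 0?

1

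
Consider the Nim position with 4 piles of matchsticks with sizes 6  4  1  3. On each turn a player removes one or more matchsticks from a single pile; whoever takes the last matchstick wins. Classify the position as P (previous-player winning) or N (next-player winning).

P-position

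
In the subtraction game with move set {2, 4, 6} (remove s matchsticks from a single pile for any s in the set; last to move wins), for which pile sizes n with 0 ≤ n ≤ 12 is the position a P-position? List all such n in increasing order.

Build the Grundy sequence with g(k) = mex{g(k−s) : s ∈ {2, 4, 6}, s ≤ k}:
g(0) = mex{} = 0
g(1) = mex{} = 0
g(2) = mex{0} = 1
g(3) = mex{0} = 1
g(4) = mex{0,1} = 2
g(5) = mex{0,1} = 2
g(6) = mex{0,1,2} = 3
g(7) = mex{0,1,2} = 3
g(8) = mex{1,2,3} = 0
g(9) = mex{1,2,3} = 0
g(10) = mex{0,2,3} = 1
g(11) = mex{0,2,3} = 1
g(12) = mex{0,1,3} = 2
The P-positions (g = 0) in 0..12 are 0, 1, 8, 9.

0, 1, 8, 9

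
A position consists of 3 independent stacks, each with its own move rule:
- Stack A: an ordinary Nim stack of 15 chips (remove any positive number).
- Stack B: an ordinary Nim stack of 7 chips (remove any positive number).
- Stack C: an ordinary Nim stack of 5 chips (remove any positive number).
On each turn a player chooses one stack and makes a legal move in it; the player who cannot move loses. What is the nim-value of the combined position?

13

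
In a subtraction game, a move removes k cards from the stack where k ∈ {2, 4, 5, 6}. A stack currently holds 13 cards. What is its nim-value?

Build the Grundy sequence with g(k) = mex{g(k−s) : s ∈ {2, 4, 5, 6}, s ≤ k}:
k:     0  1  2  3  4  5  6  7  8  9 10 11 12 13
g(k):  0  0  1  1  2  2  3  3  0  0  1  1  2  2
So g(13) = 2.

2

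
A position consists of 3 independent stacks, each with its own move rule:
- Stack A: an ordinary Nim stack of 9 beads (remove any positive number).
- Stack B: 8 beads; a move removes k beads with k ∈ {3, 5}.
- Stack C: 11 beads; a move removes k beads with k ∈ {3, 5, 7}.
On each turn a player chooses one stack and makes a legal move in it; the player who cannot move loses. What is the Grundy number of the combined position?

9

Stack A is a plain Nim stack of size 9, so its Grundy value is 9.
Grundy values for stack B (subtraction set {3, 5}):
g(0) = mex{} = 0
g(1) = mex{} = 0
g(2) = mex{} = 0
g(3) = mex{0} = 1
g(4) = mex{0} = 1
g(5) = mex{0} = 1
g(6) = mex{0,1} = 2
g(7) = mex{0,1} = 2
g(8) = mex{1} = 0
So g(8) = 0.
For stack C, compute g(0), g(1), … with moves {3, 5, 7}:
k:     0  1  2  3  4  5  6  7  8  9 10 11
g(k):  0  0  0  1  1  1  2  2  2  3  0  0
So g(11) = 0.
By the Sprague-Grundy theorem, the Grundy value of a sum of independent games is the XOR of the component values.
Combined value = 9 XOR 0 XOR 0 = 9.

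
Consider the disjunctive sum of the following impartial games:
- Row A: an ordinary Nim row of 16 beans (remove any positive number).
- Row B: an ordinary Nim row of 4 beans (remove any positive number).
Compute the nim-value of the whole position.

20

Row A is a plain Nim row of size 16, so its Grundy value is 16.
Row B is a plain Nim row of size 4, so its Grundy value is 4.
The value of a disjunctive sum is the nim-sum of the parts.
Combined value = 16 XOR 4 = 20.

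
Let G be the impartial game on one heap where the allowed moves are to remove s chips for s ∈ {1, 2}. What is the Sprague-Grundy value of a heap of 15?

0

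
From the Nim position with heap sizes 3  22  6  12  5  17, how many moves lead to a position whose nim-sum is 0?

1

Compute the nim-sum pairwise:
3 ⊕ 22 = 21
21 ⊕ 6 = 19
19 ⊕ 12 = 31
31 ⊕ 5 = 26
26 ⊕ 17 = 11
The overall nim-sum is X = 11. A heap of size p has a winning move iff p XOR X < p (reduce it to p XOR X).
  3: 3 XOR 11 = 8 ≥ 3 — no move.
  22: 22 XOR 11 = 29 ≥ 22 — no move.
  6: 6 XOR 11 = 13 ≥ 6 — no move.
  12: 12 XOR 11 = 7 < 12 — winning move (to 7).
  5: 5 XOR 11 = 14 ≥ 5 — no move.
  17: 17 XOR 11 = 26 ≥ 17 — no move.
That gives 1 winning move.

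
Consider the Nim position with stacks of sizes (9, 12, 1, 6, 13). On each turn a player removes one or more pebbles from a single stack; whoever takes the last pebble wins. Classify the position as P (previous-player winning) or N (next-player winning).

N-position

Compute the nim-sum pairwise:
9 XOR 12 = 5
5 XOR 1 = 4
4 XOR 6 = 2
2 XOR 13 = 15
The nim-sum is 15 ≠ 0, so this is an N-position: the player to move can win.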